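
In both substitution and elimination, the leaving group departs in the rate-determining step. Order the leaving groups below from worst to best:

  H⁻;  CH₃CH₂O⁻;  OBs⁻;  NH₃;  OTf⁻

H⁻ < CH₃CH₂O⁻ < NH₃ < OBs⁻ < OTf⁻

The more stable X⁻ (or X) is on its own — i.e. the weaker a base it is — the better a leaving group it makes.
OTf⁻: pKₐ(CF₃SO₃H (triflic acid)) ≈ -14 — charge spread over three oxygens and a CF₃ group; the premier leaving group in synthesis
OBs⁻: pKₐ(p-BrC₆H₄SO₃H) ≈ -2.8
NH₃: pKₐ(NH₄⁺) ≈ 9.2
CH₃CH₂O⁻: pKₐ(CH₃CH₂OH) ≈ 16
H⁻: pKₐ(H₂) ≈ 36
Reversing gives the worst-to-best order requested.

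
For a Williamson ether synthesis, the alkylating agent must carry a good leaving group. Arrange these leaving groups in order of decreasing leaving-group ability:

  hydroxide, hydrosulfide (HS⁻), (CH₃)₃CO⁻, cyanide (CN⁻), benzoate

benzoate > hydrosulfide (HS⁻) > cyanide (CN⁻) > hydroxide > (CH₃)₃CO⁻

Rank by basicity of the departing species: weakest base leaves most easily.
benzoate: pKₐ(C₆H₅COOH) ≈ 4.2
hydrosulfide (HS⁻): pKₐ(H₂S) ≈ 7
cyanide (CN⁻): pKₐ(HCN) ≈ 9.2
hydroxide: pKₐ(H₂O) ≈ 15.7
(CH₃)₃CO⁻: pKₐ(t-BuOH) ≈ 18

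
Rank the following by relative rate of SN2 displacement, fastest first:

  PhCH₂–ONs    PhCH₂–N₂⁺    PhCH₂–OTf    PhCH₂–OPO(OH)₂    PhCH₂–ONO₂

PhCH₂–N₂⁺ > PhCH₂–OTf > PhCH₂–ONs > PhCH₂–ONO₂ > PhCH₂–OPO(OH)₂

The skeletons are identical, so relative rate is governed entirely by leaving-group ability.
A good leaving group is a weak base: the lower the pKₐ of its conjugate acid, the more readily it departs.
PhCH₂–N₂⁺ loses N₂: no meaningful conjugate acid; N₂ departs as an exceptionally stable neutral molecule
PhCH₂–OTf loses OTf⁻: pKₐ(CF₃SO₃H (triflic acid)) ≈ -14
PhCH₂–ONs loses ONs⁻: pKₐ(p-O₂NC₆H₄SO₃H) ≈ -3.5
PhCH₂–ONO₂ loses NO₃⁻: pKₐ(HNO₃) ≈ -1.3
PhCH₂–OPO(OH)₂ loses H₂PO₄⁻: pKₐ(H₃PO₄) ≈ 2.1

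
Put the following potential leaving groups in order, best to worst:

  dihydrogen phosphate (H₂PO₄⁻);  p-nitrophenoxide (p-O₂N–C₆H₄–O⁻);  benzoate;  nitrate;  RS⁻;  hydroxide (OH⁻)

A good leaving group is a weak base: the lower the pKₐ of its conjugate acid, the more readily it departs.
nitrate: pKₐ(HNO₃) ≈ -1.3
dihydrogen phosphate (H₂PO₄⁻): pKₐ(H₃PO₄) ≈ 2.1
benzoate: pKₐ(C₆H₅COOH) ≈ 4.2
p-nitrophenoxide (p-O₂N–C₆H₄–O⁻): pKₐ(p-nitrophenol) ≈ 7.2
RS⁻: pKₐ(RSH (a thiol)) ≈ 10.5
hydroxide (OH⁻): pKₐ(H₂O) ≈ 15.7

nitrate > dihydrogen phosphate (H₂PO₄⁻) > benzoate > p-nitrophenoxide (p-O₂N–C₆H₄–O⁻) > RS⁻ > hydroxide (OH⁻)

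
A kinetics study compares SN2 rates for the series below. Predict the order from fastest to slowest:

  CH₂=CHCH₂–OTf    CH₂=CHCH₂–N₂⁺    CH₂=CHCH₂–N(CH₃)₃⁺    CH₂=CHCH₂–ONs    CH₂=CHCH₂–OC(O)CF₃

The skeletons are identical, so relative rate is governed entirely by leaving-group ability.
The more stable X⁻ (or X) is on its own — i.e. the weaker a base it is — the better a leaving group it makes.
CH₂=CHCH₂–N₂⁺ loses N₂: no meaningful conjugate acid; N₂ departs as an exceptionally stable neutral molecule
CH₂=CHCH₂–OTf loses OTf⁻: pKₐ(CF₃SO₃H (triflic acid)) ≈ -14
CH₂=CHCH₂–ONs loses ONs⁻: pKₐ(p-O₂NC₆H₄SO₃H) ≈ -3.5
CH₂=CHCH₂–OC(O)CF₃ loses CF₃COO⁻: pKₐ(CF₃COOH) ≈ 0.2
CH₂=CHCH₂–N(CH₃)₃⁺ loses NR'₃: pKₐ(R'₃NH⁺) ≈ 10.7

CH₂=CHCH₂–N₂⁺ > CH₂=CHCH₂–OTf > CH₂=CHCH₂–ONs > CH₂=CHCH₂–OC(O)CF₃ > CH₂=CHCH₂–N(CH₃)₃⁺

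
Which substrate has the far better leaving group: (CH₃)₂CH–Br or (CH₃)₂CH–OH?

From (CH₃)₂CH–OH the departing group would be OH⁻ (pKₐ(H₂O) ≈ 15.7). Strong base; essentially never leaves without prior activation.
From (CH₃)₂CH–Br the leaving group is Br⁻ (pKₐ(HBr) ≈ -9). Weak base; good leaving group.
(In practice (CH₃)₂CH–Br is made from (CH₃)₂CH–OH by treatment with PBr₃, replacing the hydroxyl with bromide.)

(CH₃)₂CH–Br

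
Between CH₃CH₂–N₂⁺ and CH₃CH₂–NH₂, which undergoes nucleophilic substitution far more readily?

From CH₃CH₂–NH₂ the departing group would be NH₂⁻ (pKₐ(NH₃) ≈ 38). Extremely strong base; never a leaving group.
From CH₃CH₂–N₂⁺ the leaving group is N₂ (no meaningful conjugate acid; N₂ departs as an exceptionally stable neutral molecule).
(In practice CH₃CH₂–N₂⁺ is made from CH₃CH₂–NH₂ by diazotisation (NaNO₂ / HCl, 0 °C), generating a diazonium salt that expels N₂.)

CH₃CH₂–N₂⁺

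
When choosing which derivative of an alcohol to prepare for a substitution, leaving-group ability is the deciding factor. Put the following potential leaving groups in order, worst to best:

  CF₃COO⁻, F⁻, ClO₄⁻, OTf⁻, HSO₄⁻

F⁻ < CF₃COO⁻ < HSO₄⁻ < ClO₄⁻ < OTf⁻

A good leaving group is a weak base: the lower the pKₐ of its conjugate acid, the more readily it departs.
OTf⁻: pKₐ(CF₃SO₃H (triflic acid)) ≈ -14
ClO₄⁻: pKₐ(HClO₄) ≈ -10
HSO₄⁻: pKₐ(H₂SO₄) ≈ -3
CF₃COO⁻: pKₐ(CF₃COOH) ≈ 0.2
F⁻: pKₐ(HF) ≈ 3.2
Listed from poorest to best leaving group as asked.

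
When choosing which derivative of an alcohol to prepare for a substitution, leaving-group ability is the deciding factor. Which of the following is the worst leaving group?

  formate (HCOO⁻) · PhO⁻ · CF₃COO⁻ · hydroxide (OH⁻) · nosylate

The more stable X⁻ (or X) is on its own — i.e. the weaker a base it is — the better a leaving group it makes.
nosylate: pKₐ(p-O₂NC₆H₄SO₃H) ≈ -3.5
CF₃COO⁻: pKₐ(CF₃COOH) ≈ 0.2
formate (HCOO⁻): pKₐ(HCOOH) ≈ 3.8
PhO⁻: pKₐ(C₆H₅OH (phenol)) ≈ 10
hydroxide (OH⁻): pKₐ(H₂O) ≈ 15.7

hydroxide (OH⁻)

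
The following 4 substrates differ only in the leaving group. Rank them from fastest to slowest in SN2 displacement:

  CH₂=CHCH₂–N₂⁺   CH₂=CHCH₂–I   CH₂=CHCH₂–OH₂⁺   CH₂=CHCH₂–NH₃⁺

CH₂=CHCH₂–N₂⁺ > CH₂=CHCH₂–I > CH₂=CHCH₂–OH₂⁺ > CH₂=CHCH₂–NH₃⁺

The skeletons are identical, so relative rate is governed entirely by leaving-group ability.
Leaving-group ability tracks the stability of the departed species; conjugate-acid pKₐ is the usual yardstick (lower pKₐ → better LG).
CH₂=CHCH₂–N₂⁺ loses N₂: no meaningful conjugate acid; N₂ departs as an exceptionally stable neutral molecule
CH₂=CHCH₂–I loses I⁻: pKₐ(HI) ≈ -10
CH₂=CHCH₂–OH₂⁺ loses H₂O: pKₐ(H₃O⁺) ≈ -1.7
CH₂=CHCH₂–NH₃⁺ loses NH₃: pKₐ(NH₄⁺) ≈ 9.2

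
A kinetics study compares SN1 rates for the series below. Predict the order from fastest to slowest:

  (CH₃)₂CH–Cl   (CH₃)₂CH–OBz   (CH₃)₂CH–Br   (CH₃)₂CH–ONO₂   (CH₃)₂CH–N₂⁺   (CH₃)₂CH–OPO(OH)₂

(CH₃)₂CH–N₂⁺ > (CH₃)₂CH–Br > (CH₃)₂CH–Cl > (CH₃)₂CH–ONO₂ > (CH₃)₂CH–OPO(OH)₂ > (CH₃)₂CH–OBz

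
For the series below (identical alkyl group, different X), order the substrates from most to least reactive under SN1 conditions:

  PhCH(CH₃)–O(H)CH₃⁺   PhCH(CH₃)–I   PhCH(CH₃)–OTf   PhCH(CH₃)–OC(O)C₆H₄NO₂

Identical carbon frameworks mean the comparison reduces to leaving-group quality.
Leaving-group ability tracks the stability of the departed species; conjugate-acid pKₐ is the usual yardstick (lower pKₐ → better LG).
PhCH(CH₃)–OTf loses OTf⁻: pKₐ(CF₃SO₃H (triflic acid)) ≈ -14
PhCH(CH₃)–I loses I⁻: pKₐ(HI) ≈ -10
PhCH(CH₃)–O(H)CH₃⁺ loses R'OH: pKₐ(R'OH₂⁺) ≈ -2.4
PhCH(CH₃)–OC(O)C₆H₄NO₂ loses p-O₂N–C₆H₄–COO⁻: pKₐ(p-nitrobenzoic acid) ≈ 3.4

PhCH(CH₃)–OTf > PhCH(CH₃)–I > PhCH(CH₃)–O(H)CH₃⁺ > PhCH(CH₃)–OC(O)C₆H₄NO₂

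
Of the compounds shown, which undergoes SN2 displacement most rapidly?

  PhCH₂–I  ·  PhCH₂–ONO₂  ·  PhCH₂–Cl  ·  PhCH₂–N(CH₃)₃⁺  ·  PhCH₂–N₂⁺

PhCH₂–N₂⁺

With the same alkyl group throughout, only the leaving group differentiates the rates.
A good leaving group is a weak base: the lower the pKₐ of its conjugate acid, the more readily it departs.
PhCH₂–N₂⁺ loses N₂: no meaningful conjugate acid; N₂ departs as an exceptionally stable neutral molecule
PhCH₂–I loses I⁻: pKₐ(HI) ≈ -10
PhCH₂–Cl loses Cl⁻: pKₐ(HCl) ≈ -7
PhCH₂–ONO₂ loses NO₃⁻: pKₐ(HNO₃) ≈ -1.3
PhCH₂–N(CH₃)₃⁺ loses NR'₃: pKₐ(R'₃NH⁺) ≈ 10.7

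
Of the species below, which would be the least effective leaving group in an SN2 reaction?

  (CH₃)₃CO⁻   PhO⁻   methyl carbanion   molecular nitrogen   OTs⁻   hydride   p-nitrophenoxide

Leaving-group ability tracks the stability of the departed species; conjugate-acid pKₐ is the usual yardstick (lower pKₐ → better LG).
molecular nitrogen: no meaningful conjugate acid; N₂ departs as an exceptionally stable neutral molecule
OTs⁻: pKₐ(p-CH₃C₆H₄SO₃H (TsOH)) ≈ -2.8
p-nitrophenoxide: pKₐ(p-nitrophenol) ≈ 7.2
PhO⁻: pKₐ(C₆H₅OH (phenol)) ≈ 10
(CH₃)₃CO⁻: pKₐ(t-BuOH) ≈ 18
hydride: pKₐ(H₂) ≈ 36
methyl carbanion: pKₐ(CH₄) ≈ 48

methyl carbanion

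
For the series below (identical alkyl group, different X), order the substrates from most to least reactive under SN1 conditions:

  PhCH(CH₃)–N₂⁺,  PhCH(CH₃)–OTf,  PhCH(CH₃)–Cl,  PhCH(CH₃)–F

Same R in every case — rank the leaving groups.
Rank by basicity of the departing species: weakest base leaves most easily.
PhCH(CH₃)–N₂⁺ loses N₂: no meaningful conjugate acid; N₂ departs as an exceptionally stable neutral molecule
PhCH(CH₃)–OTf loses OTf⁻: pKₐ(CF₃SO₃H (triflic acid)) ≈ -14
PhCH(CH₃)–Cl loses Cl⁻: pKₐ(HCl) ≈ -7
PhCH(CH₃)–F loses F⁻: pKₐ(HF) ≈ 3.2

PhCH(CH₃)–N₂⁺ > PhCH(CH₃)–OTf > PhCH(CH₃)–Cl > PhCH(CH₃)–F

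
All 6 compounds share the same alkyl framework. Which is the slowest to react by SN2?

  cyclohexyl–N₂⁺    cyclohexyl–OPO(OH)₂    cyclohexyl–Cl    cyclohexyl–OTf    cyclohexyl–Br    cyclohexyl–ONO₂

cyclohexyl–OPO(OH)₂

With the same alkyl group throughout, only the leaving group differentiates the rates.
Rank by basicity of the departing species: weakest base leaves most easily.
cyclohexyl–N₂⁺ loses N₂: no meaningful conjugate acid; N₂ departs as an exceptionally stable neutral molecule
cyclohexyl–OTf loses OTf⁻: pKₐ(CF₃SO₃H (triflic acid)) ≈ -14
cyclohexyl–Br loses Br⁻: pKₐ(HBr) ≈ -9
cyclohexyl–Cl loses Cl⁻: pKₐ(HCl) ≈ -7
cyclohexyl–ONO₂ loses NO₃⁻: pKₐ(HNO₃) ≈ -1.3
cyclohexyl–OPO(OH)₂ loses H₂PO₄⁻: pKₐ(H₃PO₄) ≈ 2.1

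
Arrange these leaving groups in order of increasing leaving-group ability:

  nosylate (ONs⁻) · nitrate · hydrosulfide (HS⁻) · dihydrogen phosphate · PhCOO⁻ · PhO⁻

A good leaving group is a weak base: the lower the pKₐ of its conjugate acid, the more readily it departs.
nosylate (ONs⁻): pKₐ(p-O₂NC₆H₄SO₃H) ≈ -3.5
nitrate: pKₐ(HNO₃) ≈ -1.3
dihydrogen phosphate: pKₐ(H₃PO₄) ≈ 2.1
PhCOO⁻: pKₐ(C₆H₅COOH) ≈ 4.2 — aryl carboxylate
hydrosulfide (HS⁻): pKₐ(H₂S) ≈ 7
PhO⁻: pKₐ(C₆H₅OH (phenol)) ≈ 10
Listed from poorest to best leaving group as asked.

PhO⁻ < hydrosulfide (HS⁻) < PhCOO⁻ < dihydrogen phosphate < nitrate < nosylate (ONs⁻)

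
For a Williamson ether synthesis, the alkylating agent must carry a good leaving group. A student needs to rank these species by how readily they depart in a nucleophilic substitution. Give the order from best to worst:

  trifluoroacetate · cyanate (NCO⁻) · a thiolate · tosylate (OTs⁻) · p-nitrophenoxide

tosylate (OTs⁻) > trifluoroacetate > cyanate (NCO⁻) > p-nitrophenoxide > a thiolate

Leaving-group ability tracks the stability of the departed species; conjugate-acid pKₐ is the usual yardstick (lower pKₐ → better LG).
tosylate (OTs⁻): pKₐ(p-CH₃C₆H₄SO₃H (TsOH)) ≈ -2.8
trifluoroacetate: pKₐ(CF₃COOH) ≈ 0.2
cyanate (NCO⁻): pKₐ(HOCN) ≈ 3.5
p-nitrophenoxide: pKₐ(p-nitrophenol) ≈ 7.2
a thiolate: pKₐ(RSH (a thiol)) ≈ 10.5 — moderately basic; rarely leaves without activation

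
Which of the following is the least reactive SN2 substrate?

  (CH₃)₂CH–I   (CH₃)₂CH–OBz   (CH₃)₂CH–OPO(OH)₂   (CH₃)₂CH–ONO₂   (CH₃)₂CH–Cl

Same R in every case — rank the leaving groups.
The more stable X⁻ (or X) is on its own — i.e. the weaker a base it is — the better a leaving group it makes.
(CH₃)₂CH–I loses I⁻: pKₐ(HI) ≈ -10
(CH₃)₂CH–Cl loses Cl⁻: pKₐ(HCl) ≈ -7
(CH₃)₂CH–ONO₂ loses NO₃⁻: pKₐ(HNO₃) ≈ -1.3
(CH₃)₂CH–OPO(OH)₂ loses H₂PO₄⁻: pKₐ(H₃PO₄) ≈ 2.1
(CH₃)₂CH–OBz loses PhCOO⁻: pKₐ(C₆H₅COOH) ≈ 4.2

(CH₃)₂CH–OBz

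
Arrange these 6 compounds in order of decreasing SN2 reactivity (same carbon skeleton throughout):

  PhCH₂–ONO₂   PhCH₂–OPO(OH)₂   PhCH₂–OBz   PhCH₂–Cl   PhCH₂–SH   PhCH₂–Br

PhCH₂–Br > PhCH₂–Cl > PhCH₂–ONO₂ > PhCH₂–OPO(OH)₂ > PhCH₂–OBz > PhCH₂–SH

With the same alkyl group throughout, only the leaving group differentiates the rates.
The more stable X⁻ (or X) is on its own — i.e. the weaker a base it is — the better a leaving group it makes.
PhCH₂–Br loses Br⁻: pKₐ(HBr) ≈ -9
PhCH₂–Cl loses Cl⁻: pKₐ(HCl) ≈ -7
PhCH₂–ONO₂ loses NO₃⁻: pKₐ(HNO₃) ≈ -1.3
PhCH₂–OPO(OH)₂ loses H₂PO₄⁻: pKₐ(H₃PO₄) ≈ 2.1
PhCH₂–OBz loses PhCOO⁻: pKₐ(C₆H₅COOH) ≈ 4.2
PhCH₂–SH loses HS⁻: pKₐ(H₂S) ≈ 7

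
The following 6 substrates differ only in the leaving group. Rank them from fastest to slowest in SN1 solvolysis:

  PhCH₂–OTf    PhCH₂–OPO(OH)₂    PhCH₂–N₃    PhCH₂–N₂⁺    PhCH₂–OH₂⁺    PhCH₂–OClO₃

With the same alkyl group throughout, only the leaving group differentiates the rates.
Rank by basicity of the departing species: weakest base leaves most easily.
PhCH₂–N₂⁺ loses N₂: no meaningful conjugate acid; N₂ departs as an exceptionally stable neutral molecule
PhCH₂–OTf loses OTf⁻: pKₐ(CF₃SO₃H (triflic acid)) ≈ -14
PhCH₂–OClO₃ loses ClO₄⁻: pKₐ(HClO₄) ≈ -10
PhCH₂–OH₂⁺ loses H₂O: pKₐ(H₃O⁺) ≈ -1.7
PhCH₂–OPO(OH)₂ loses H₂PO₄⁻: pKₐ(H₃PO₄) ≈ 2.1
PhCH₂–N₃ loses N₃⁻: pKₐ(HN₃) ≈ 4.7

PhCH₂–N₂⁺ > PhCH₂–OTf > PhCH₂–OClO₃ > PhCH₂–OH₂⁺ > PhCH₂–OPO(OH)₂ > PhCH₂–N₃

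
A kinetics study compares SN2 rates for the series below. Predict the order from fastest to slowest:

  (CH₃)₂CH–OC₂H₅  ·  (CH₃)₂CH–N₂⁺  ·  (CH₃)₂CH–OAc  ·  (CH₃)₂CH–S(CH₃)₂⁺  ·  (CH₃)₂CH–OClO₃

Identical carbon frameworks mean the comparison reduces to leaving-group quality.
Leaving-group ability tracks the stability of the departed species; conjugate-acid pKₐ is the usual yardstick (lower pKₐ → better LG).
(CH₃)₂CH–N₂⁺ loses N₂: no meaningful conjugate acid; N₂ departs as an exceptionally stable neutral molecule
(CH₃)₂CH–OClO₃ loses ClO₄⁻: pKₐ(HClO₄) ≈ -10
(CH₃)₂CH–S(CH₃)₂⁺ loses SR'₂: pKₐ(R'₂SH⁺) ≈ -7
(CH₃)₂CH–OAc loses AcO⁻: pKₐ(CH₃COOH) ≈ 4.8
(CH₃)₂CH–OC₂H₅ loses CH₃CH₂O⁻: pKₐ(CH₃CH₂OH) ≈ 16

(CH₃)₂CH–N₂⁺ > (CH₃)₂CH–OClO₃ > (CH₃)₂CH–S(CH₃)₂⁺ > (CH₃)₂CH–OAc > (CH₃)₂CH–OC₂H₅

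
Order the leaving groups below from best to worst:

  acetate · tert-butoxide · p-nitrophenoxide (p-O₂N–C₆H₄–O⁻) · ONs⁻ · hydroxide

ONs⁻: pKₐ(p-O₂NC₆H₄SO₃H) ≈ -3.5
acetate: pKₐ(CH₃COOH) ≈ 4.8
p-nitrophenoxide (p-O₂N–C₆H₄–O⁻): pKₐ(p-nitrophenol) ≈ 7.2
hydroxide: pKₐ(H₂O) ≈ 15.7
tert-butoxide: pKₐ(t-BuOH) ≈ 18

ONs⁻ > acetate > p-nitrophenoxide (p-O₂N–C₆H₄–O⁻) > hydroxide > tert-butoxide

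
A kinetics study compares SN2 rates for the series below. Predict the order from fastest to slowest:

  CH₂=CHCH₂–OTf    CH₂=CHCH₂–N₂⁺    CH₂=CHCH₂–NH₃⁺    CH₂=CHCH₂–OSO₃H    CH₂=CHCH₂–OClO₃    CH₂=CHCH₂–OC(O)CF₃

CH₂=CHCH₂–N₂⁺ > CH₂=CHCH₂–OTf > CH₂=CHCH₂–OClO₃ > CH₂=CHCH₂–OSO₃H > CH₂=CHCH₂–OC(O)CF₃ > CH₂=CHCH₂–NH₃⁺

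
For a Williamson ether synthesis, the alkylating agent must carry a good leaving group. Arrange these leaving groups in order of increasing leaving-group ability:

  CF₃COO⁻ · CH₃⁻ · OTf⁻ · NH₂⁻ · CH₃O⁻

OTf⁻: pKₐ(CF₃SO₃H (triflic acid)) ≈ -14
CF₃COO⁻: pKₐ(CF₃COOH) ≈ 0.2
CH₃O⁻: pKₐ(CH₃OH) ≈ 15.5
NH₂⁻: pKₐ(NH₃) ≈ 38
CH₃⁻: pKₐ(CH₄) ≈ 48
Listed from poorest to best leaving group as asked.

CH₃⁻ < NH₂⁻ < CH₃O⁻ < CF₃COO⁻ < OTf⁻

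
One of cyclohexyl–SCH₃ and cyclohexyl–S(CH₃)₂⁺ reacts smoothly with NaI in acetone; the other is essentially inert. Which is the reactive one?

From cyclohexyl–SCH₃ the departing group would be RS⁻ (pKₐ(RSH (a thiol)) ≈ 10.5). Moderately basic; rarely leaves without activation.
From cyclohexyl–S(CH₃)₂⁺ the leaving group is SR'₂ (pKₐ(R'₂SH⁺) ≈ -7). Neutral; leaves from a sulfonium salt (R–SR'₂⁺).
(In practice cyclohexyl–S(CH₃)₂⁺ is made from cyclohexyl–SCH₃ by S-methylation with CH₃I, allowing neutral dimethyl sulfide, rather than methanethiolate, to depart.)

cyclohexyl–S(CH₃)₂⁺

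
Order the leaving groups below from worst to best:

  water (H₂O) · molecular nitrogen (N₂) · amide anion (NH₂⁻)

molecular nitrogen (N₂): no meaningful conjugate acid; N₂ departs as an exceptionally stable neutral molecule
water (H₂O): pKₐ(H₃O⁺) ≈ -1.7 — neutral; leaves from a protonated alcohol (R–OH₂⁺)
amide anion (NH₂⁻): pKₐ(NH₃) ≈ 38
The question asks for worst first, so the sequence is read in increasing leaving-group ability.

amide anion (NH₂⁻) < water (H₂O) < molecular nitrogen (N₂)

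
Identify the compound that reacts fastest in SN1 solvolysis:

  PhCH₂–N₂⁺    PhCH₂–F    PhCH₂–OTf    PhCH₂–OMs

PhCH₂–N₂⁺

The skeletons are identical, so relative rate is governed entirely by leaving-group ability.
Leaving-group ability tracks the stability of the departed species; conjugate-acid pKₐ is the usual yardstick (lower pKₐ → better LG).
PhCH₂–N₂⁺ loses N₂: no meaningful conjugate acid; N₂ departs as an exceptionally stable neutral molecule
PhCH₂–OTf loses OTf⁻: pKₐ(CF₃SO₃H (triflic acid)) ≈ -14
PhCH₂–OMs loses OMs⁻: pKₐ(CH₃SO₃H (MsOH)) ≈ -1.9
PhCH₂–F loses F⁻: pKₐ(HF) ≈ 3.2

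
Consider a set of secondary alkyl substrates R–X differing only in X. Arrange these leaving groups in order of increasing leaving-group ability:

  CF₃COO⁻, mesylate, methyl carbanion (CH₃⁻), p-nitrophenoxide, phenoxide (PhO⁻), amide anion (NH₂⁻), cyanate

Rank by basicity of the departing species: weakest base leaves most easily.
mesylate: pKₐ(CH₃SO₃H (MsOH)) ≈ -1.9 — resonance-delocalised alkanesulfonate
CF₃COO⁻: pKₐ(CF₃COOH) ≈ 0.2 — strongly electron-withdrawing CF₃ stabilises the carboxylate
cyanate: pKₐ(HOCN) ≈ 3.5 — resonance between N and O
p-nitrophenoxide: pKₐ(p-nitrophenol) ≈ 7.2
phenoxide (PhO⁻): pKₐ(C₆H₅OH (phenol)) ≈ 10 — resonance into the ring helps, but still a poor LG
amide anion (NH₂⁻): pKₐ(NH₃) ≈ 38
methyl carbanion (CH₃⁻): pKₐ(CH₄) ≈ 48 — unstabilised carbanion; the worst conceivable leaving group
Reversing gives the worst-to-best order requested.

methyl carbanion (CH₃⁻) < amide anion (NH₂⁻) < phenoxide (PhO⁻) < p-nitrophenoxide < cyanate < CF₃COO⁻ < mesylate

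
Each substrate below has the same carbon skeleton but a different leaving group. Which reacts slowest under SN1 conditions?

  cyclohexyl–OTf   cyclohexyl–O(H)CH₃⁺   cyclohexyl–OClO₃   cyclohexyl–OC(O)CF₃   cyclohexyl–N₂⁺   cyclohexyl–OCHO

cyclohexyl–OCHO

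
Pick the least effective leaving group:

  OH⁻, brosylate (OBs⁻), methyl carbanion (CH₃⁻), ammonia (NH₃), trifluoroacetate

brosylate (OBs⁻): pKₐ(p-BrC₆H₄SO₃H) ≈ -2.8
trifluoroacetate: pKₐ(CF₃COOH) ≈ 0.2
ammonia (NH₃): pKₐ(NH₄⁺) ≈ 9.2
OH⁻: pKₐ(H₂O) ≈ 15.7
methyl carbanion (CH₃⁻): pKₐ(CH₄) ≈ 48

methyl carbanion (CH₃⁻)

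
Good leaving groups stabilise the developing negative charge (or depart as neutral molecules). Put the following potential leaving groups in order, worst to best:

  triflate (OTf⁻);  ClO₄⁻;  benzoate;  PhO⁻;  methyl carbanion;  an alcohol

Rank by basicity of the departing species: weakest base leaves most easily.
triflate (OTf⁻): pKₐ(CF₃SO₃H (triflic acid)) ≈ -14
ClO₄⁻: pKₐ(HClO₄) ≈ -10
an alcohol: pKₐ(R'OH₂⁺) ≈ -2.4
benzoate: pKₐ(C₆H₅COOH) ≈ 4.2
PhO⁻: pKₐ(C₆H₅OH (phenol)) ≈ 10
methyl carbanion: pKₐ(CH₄) ≈ 48
The question asks for worst first, so the sequence is read in increasing leaving-group ability.

methyl carbanion < PhO⁻ < benzoate < an alcohol < ClO₄⁻ < triflate (OTf⁻)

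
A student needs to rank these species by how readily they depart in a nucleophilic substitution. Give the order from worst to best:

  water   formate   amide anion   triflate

triflate: pKₐ(CF₃SO₃H (triflic acid)) ≈ -14
water: pKₐ(H₃O⁺) ≈ -1.7
formate: pKₐ(HCOOH) ≈ 3.8
amide anion: pKₐ(NH₃) ≈ 38 — extremely strong base; never a leaving group
The question asks for worst first, so the sequence is read in increasing leaving-group ability.

amide anion < formate < water < triflate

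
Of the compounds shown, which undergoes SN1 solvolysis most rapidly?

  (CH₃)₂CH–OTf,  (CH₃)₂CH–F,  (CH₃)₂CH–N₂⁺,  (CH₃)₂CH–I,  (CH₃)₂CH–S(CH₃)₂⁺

With the same alkyl group throughout, only the leaving group differentiates the rates.
A good leaving group is a weak base: the lower the pKₐ of its conjugate acid, the more readily it departs.
(CH₃)₂CH–N₂⁺ loses N₂: no meaningful conjugate acid; N₂ departs as an exceptionally stable neutral molecule
(CH₃)₂CH–OTf loses OTf⁻: pKₐ(CF₃SO₃H (triflic acid)) ≈ -14
(CH₃)₂CH–I loses I⁻: pKₐ(HI) ≈ -10
(CH₃)₂CH–S(CH₃)₂⁺ loses SR'₂: pKₐ(R'₂SH⁺) ≈ -7
(CH₃)₂CH–F loses F⁻: pKₐ(HF) ≈ 3.2

(CH₃)₂CH–N₂⁺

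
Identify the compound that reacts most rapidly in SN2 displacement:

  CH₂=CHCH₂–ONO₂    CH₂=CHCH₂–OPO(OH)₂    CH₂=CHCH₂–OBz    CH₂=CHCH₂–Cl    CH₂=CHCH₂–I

The skeletons are identical, so relative rate is governed entirely by leaving-group ability.
Rank by basicity of the departing species: weakest base leaves most easily.
CH₂=CHCH₂–I loses I⁻: pKₐ(HI) ≈ -10
CH₂=CHCH₂–Cl loses Cl⁻: pKₐ(HCl) ≈ -7
CH₂=CHCH₂–ONO₂ loses NO₃⁻: pKₐ(HNO₃) ≈ -1.3
CH₂=CHCH₂–OPO(OH)₂ loses H₂PO₄⁻: pKₐ(H₃PO₄) ≈ 2.1
CH₂=CHCH₂–OBz loses PhCOO⁻: pKₐ(C₆H₅COOH) ≈ 4.2

CH₂=CHCH₂–I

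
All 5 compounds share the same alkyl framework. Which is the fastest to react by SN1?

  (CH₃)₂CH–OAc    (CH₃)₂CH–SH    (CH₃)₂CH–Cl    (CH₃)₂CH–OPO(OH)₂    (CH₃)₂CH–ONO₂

(CH₃)₂CH–Cl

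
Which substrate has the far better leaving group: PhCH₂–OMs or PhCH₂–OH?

From PhCH₂–OH the departing group would be OH⁻ (pKₐ(H₂O) ≈ 15.7). Strong base; essentially never leaves without prior activation.
From PhCH₂–OMs the leaving group is OMs⁻ (pKₐ(CH₃SO₃H (MsOH)) ≈ -1.9). Resonance-delocalised alkanesulfonate.
(In practice PhCH₂–OMs is made from PhCH₂–OH by treatment with MsCl / Et₃N, converting the hydroxyl into a mesylate.)

PhCH₂–OMs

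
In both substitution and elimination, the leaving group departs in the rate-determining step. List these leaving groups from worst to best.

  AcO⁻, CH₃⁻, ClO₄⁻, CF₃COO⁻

CH₃⁻ < AcO⁻ < CF₃COO⁻ < ClO₄⁻

ClO₄⁻: pKₐ(HClO₄) ≈ -10 — extremely weak base; rarely used for safety reasons
CF₃COO⁻: pKₐ(CF₃COOH) ≈ 0.2 — strongly electron-withdrawing CF₃ stabilises the carboxylate
AcO⁻: pKₐ(CH₃COOH) ≈ 4.8 — resonance-stabilised but still a weak base
CH₃⁻: pKₐ(CH₄) ≈ 48
Listed from poorest to best leaving group as asked.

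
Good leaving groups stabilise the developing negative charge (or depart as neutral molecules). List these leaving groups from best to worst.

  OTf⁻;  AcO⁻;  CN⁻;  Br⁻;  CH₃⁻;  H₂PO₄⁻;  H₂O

OTf⁻: pKₐ(CF₃SO₃H (triflic acid)) ≈ -14 — charge spread over three oxygens and a CF₃ group; the premier leaving group in synthesis
Br⁻: pKₐ(HBr) ≈ -9 — weak base; good leaving group
H₂O: pKₐ(H₃O⁺) ≈ -1.7 — neutral; leaves from a protonated alcohol (R–OH₂⁺)
H₂PO₄⁻: pKₐ(H₃PO₄) ≈ 2.1
AcO⁻: pKₐ(CH₃COOH) ≈ 4.8 — resonance-stabilised but still a weak base
CN⁻: pKₐ(HCN) ≈ 9.2
CH₃⁻: pKₐ(CH₄) ≈ 48 — unstabilised carbanion; the worst conceivable leaving group

OTf⁻ > Br⁻ > H₂O > H₂PO₄⁻ > AcO⁻ > CN⁻ > CH₃⁻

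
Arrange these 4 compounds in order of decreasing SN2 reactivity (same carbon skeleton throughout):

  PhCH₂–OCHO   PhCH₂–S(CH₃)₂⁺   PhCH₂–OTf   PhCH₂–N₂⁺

PhCH₂–N₂⁺ > PhCH₂–OTf > PhCH₂–S(CH₃)₂⁺ > PhCH₂–OCHO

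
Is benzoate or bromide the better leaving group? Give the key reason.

bromide is the better leaving group.
pKₐ(HBr) ≈ -9 versus pKₐ(C₆H₅COOH) ≈ 4.2: bromide is the much weaker base.
Weak base; good leaving group.

bromide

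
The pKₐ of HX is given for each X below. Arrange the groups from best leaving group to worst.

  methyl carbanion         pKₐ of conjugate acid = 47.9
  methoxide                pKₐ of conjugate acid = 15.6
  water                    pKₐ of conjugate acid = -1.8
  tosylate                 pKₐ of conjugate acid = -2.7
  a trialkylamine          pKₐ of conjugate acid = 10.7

tosylate > water > a trialkylamine > methoxide > methyl carbanion

Lower conjugate-acid pKₐ ⇒ weaker base ⇒ better leaving group.
Sorting by the given values: tosylate (-2.7), water (-1.8), a trialkylamine (10.7), methoxide (15.6), methyl carbanion (47.9).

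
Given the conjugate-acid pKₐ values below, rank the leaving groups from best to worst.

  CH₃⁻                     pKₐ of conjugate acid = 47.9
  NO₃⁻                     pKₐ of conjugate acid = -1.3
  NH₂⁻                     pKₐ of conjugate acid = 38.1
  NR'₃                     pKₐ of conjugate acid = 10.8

Lower conjugate-acid pKₐ ⇒ weaker base ⇒ better leaving group.
Sorting by the given values: NO₃⁻ (-1.3), NR'₃ (10.8), NH₂⁻ (38.1), CH₃⁻ (47.9).

NO₃⁻ > NR'₃ > NH₂⁻ > CH₃⁻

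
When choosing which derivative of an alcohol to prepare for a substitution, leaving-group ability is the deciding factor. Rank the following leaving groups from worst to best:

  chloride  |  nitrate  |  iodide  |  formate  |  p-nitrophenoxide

p-nitrophenoxide < formate < nitrate < chloride < iodide

Leaving-group ability tracks the stability of the departed species; conjugate-acid pKₐ is the usual yardstick (lower pKₐ → better LG).
iodide: pKₐ(HI) ≈ -10
chloride: pKₐ(HCl) ≈ -7
nitrate: pKₐ(HNO₃) ≈ -1.3
formate: pKₐ(HCOOH) ≈ 3.8
p-nitrophenoxide: pKₐ(p-nitrophenol) ≈ 7.2
Reversing gives the worst-to-best order requested.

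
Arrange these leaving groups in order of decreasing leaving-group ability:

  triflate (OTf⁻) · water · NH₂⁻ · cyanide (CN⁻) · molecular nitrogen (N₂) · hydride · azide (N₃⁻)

molecular nitrogen (N₂) > triflate (OTf⁻) > water > azide (N₃⁻) > cyanide (CN⁻) > hydride > NH₂⁻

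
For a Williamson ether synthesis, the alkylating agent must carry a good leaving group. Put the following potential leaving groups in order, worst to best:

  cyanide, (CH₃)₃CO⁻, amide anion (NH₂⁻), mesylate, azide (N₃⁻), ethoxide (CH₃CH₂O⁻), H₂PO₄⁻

amide anion (NH₂⁻) < (CH₃)₃CO⁻ < ethoxide (CH₃CH₂O⁻) < cyanide < azide (N₃⁻) < H₂PO₄⁻ < mesylate

The more stable X⁻ (or X) is on its own — i.e. the weaker a base it is — the better a leaving group it makes.
mesylate: pKₐ(CH₃SO₃H (MsOH)) ≈ -1.9
H₂PO₄⁻: pKₐ(H₃PO₄) ≈ 2.1
azide (N₃⁻): pKₐ(HN₃) ≈ 4.7
cyanide: pKₐ(HCN) ≈ 9.2
ethoxide (CH₃CH₂O⁻): pKₐ(CH₃CH₂OH) ≈ 16
(CH₃)₃CO⁻: pKₐ(t-BuOH) ≈ 18
amide anion (NH₂⁻): pKₐ(NH₃) ≈ 38
The question asks for worst first, so the sequence is read in increasing leaving-group ability.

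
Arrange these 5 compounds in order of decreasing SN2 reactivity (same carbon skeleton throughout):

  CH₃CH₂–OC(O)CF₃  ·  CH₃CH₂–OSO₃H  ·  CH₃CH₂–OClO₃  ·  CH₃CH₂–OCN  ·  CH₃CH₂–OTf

CH₃CH₂–OTf > CH₃CH₂–OClO₃ > CH₃CH₂–OSO₃H > CH₃CH₂–OC(O)CF₃ > CH₃CH₂–OCN

Identical carbon frameworks mean the comparison reduces to leaving-group quality.
Leaving-group ability tracks the stability of the departed species; conjugate-acid pKₐ is the usual yardstick (lower pKₐ → better LG).
CH₃CH₂–OTf loses OTf⁻: pKₐ(CF₃SO₃H (triflic acid)) ≈ -14
CH₃CH₂–OClO₃ loses ClO₄⁻: pKₐ(HClO₄) ≈ -10
CH₃CH₂–OSO₃H loses HSO₄⁻: pKₐ(H₂SO₄) ≈ -3
CH₃CH₂–OC(O)CF₃ loses CF₃COO⁻: pKₐ(CF₃COOH) ≈ 0.2
CH₃CH₂–OCN loses NCO⁻: pKₐ(HOCN) ≈ 3.5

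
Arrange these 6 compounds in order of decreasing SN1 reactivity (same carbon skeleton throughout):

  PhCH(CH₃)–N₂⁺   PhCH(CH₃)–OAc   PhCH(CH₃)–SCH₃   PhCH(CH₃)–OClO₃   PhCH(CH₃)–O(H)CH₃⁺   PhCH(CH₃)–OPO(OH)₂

Identical carbon frameworks mean the comparison reduces to leaving-group quality.
Leaving-group ability tracks the stability of the departed species; conjugate-acid pKₐ is the usual yardstick (lower pKₐ → better LG).
PhCH(CH₃)–N₂⁺ loses N₂: no meaningful conjugate acid; N₂ departs as an exceptionally stable neutral molecule
PhCH(CH₃)–OClO₃ loses ClO₄⁻: pKₐ(HClO₄) ≈ -10
PhCH(CH₃)–O(H)CH₃⁺ loses R'OH: pKₐ(R'OH₂⁺) ≈ -2.4
PhCH(CH₃)–OPO(OH)₂ loses H₂PO₄⁻: pKₐ(H₃PO₄) ≈ 2.1
PhCH(CH₃)–OAc loses AcO⁻: pKₐ(CH₃COOH) ≈ 4.8
PhCH(CH₃)–SCH₃ loses RS⁻: pKₐ(RSH (a thiol)) ≈ 10.5

PhCH(CH₃)–N₂⁺ > PhCH(CH₃)–OClO₃ > PhCH(CH₃)–O(H)CH₃⁺ > PhCH(CH₃)–OPO(OH)₂ > PhCH(CH₃)–OAc > PhCH(CH₃)–SCH₃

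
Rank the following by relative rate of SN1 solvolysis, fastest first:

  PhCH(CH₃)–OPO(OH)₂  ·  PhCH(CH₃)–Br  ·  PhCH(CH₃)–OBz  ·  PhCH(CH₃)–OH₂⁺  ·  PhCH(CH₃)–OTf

PhCH(CH₃)–OTf > PhCH(CH₃)–Br > PhCH(CH₃)–OH₂⁺ > PhCH(CH₃)–OPO(OH)₂ > PhCH(CH₃)–OBz

Identical carbon frameworks mean the comparison reduces to leaving-group quality.
The more stable X⁻ (or X) is on its own — i.e. the weaker a base it is — the better a leaving group it makes.
PhCH(CH₃)–OTf loses OTf⁻: pKₐ(CF₃SO₃H (triflic acid)) ≈ -14
PhCH(CH₃)–Br loses Br⁻: pKₐ(HBr) ≈ -9
PhCH(CH₃)–OH₂⁺ loses H₂O: pKₐ(H₃O⁺) ≈ -1.7
PhCH(CH₃)–OPO(OH)₂ loses H₂PO₄⁻: pKₐ(H₃PO₄) ≈ 2.1
PhCH(CH₃)–OBz loses PhCOO⁻: pKₐ(C₆H₅COOH) ≈ 4.2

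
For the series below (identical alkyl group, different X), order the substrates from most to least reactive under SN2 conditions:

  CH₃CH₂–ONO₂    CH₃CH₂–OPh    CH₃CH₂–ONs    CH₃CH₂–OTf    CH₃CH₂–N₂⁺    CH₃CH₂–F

Same R in every case — rank the leaving groups.
Leaving-group ability tracks the stability of the departed species; conjugate-acid pKₐ is the usual yardstick (lower pKₐ → better LG).
CH₃CH₂–N₂⁺ loses N₂: no meaningful conjugate acid; N₂ departs as an exceptionally stable neutral molecule
CH₃CH₂–OTf loses OTf⁻: pKₐ(CF₃SO₃H (triflic acid)) ≈ -14
CH₃CH₂–ONs loses ONs⁻: pKₐ(p-O₂NC₆H₄SO₃H) ≈ -3.5
CH₃CH₂–ONO₂ loses NO₃⁻: pKₐ(HNO₃) ≈ -1.3
CH₃CH₂–F loses F⁻: pKₐ(HF) ≈ 3.2
CH₃CH₂–OPh loses PhO⁻: pKₐ(C₆H₅OH (phenol)) ≈ 10

CH₃CH₂–N₂⁺ > CH₃CH₂–OTf > CH₃CH₂–ONs > CH₃CH₂–ONO₂ > CH₃CH₂–F > CH₃CH₂–OPh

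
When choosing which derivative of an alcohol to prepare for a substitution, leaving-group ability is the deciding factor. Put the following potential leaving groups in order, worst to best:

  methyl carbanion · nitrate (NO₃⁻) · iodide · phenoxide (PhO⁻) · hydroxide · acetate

iodide: pKₐ(HI) ≈ -10
nitrate (NO₃⁻): pKₐ(HNO₃) ≈ -1.3 — resonance-delocalised over three oxygens
acetate: pKₐ(CH₃COOH) ≈ 4.8
phenoxide (PhO⁻): pKₐ(C₆H₅OH (phenol)) ≈ 10 — resonance into the ring helps, but still a poor LG
hydroxide: pKₐ(H₂O) ≈ 15.7 — strong base; essentially never leaves without prior activation
methyl carbanion: pKₐ(CH₄) ≈ 48
Reversing gives the worst-to-best order requested.

methyl carbanion < hydroxide < phenoxide (PhO⁻) < acetate < nitrate (NO₃⁻) < iodide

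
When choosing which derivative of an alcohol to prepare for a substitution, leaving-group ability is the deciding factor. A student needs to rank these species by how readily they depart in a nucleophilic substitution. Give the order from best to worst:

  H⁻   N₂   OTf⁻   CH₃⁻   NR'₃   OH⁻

Rank by basicity of the departing species: weakest base leaves most easily.
N₂: no meaningful conjugate acid; N₂ departs as an exceptionally stable neutral molecule
OTf⁻: pKₐ(CF₃SO₃H (triflic acid)) ≈ -14
NR'₃: pKₐ(R'₃NH⁺) ≈ 10.7
OH⁻: pKₐ(H₂O) ≈ 15.7
H⁻: pKₐ(H₂) ≈ 36
CH₃⁻: pKₐ(CH₄) ≈ 48

N₂ > OTf⁻ > NR'₃ > OH⁻ > H⁻ > CH₃⁻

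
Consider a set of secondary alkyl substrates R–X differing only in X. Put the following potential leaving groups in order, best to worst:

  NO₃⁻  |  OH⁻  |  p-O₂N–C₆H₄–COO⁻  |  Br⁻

The more stable X⁻ (or X) is on its own — i.e. the weaker a base it is — the better a leaving group it makes.
Br⁻: pKₐ(HBr) ≈ -9 — weak base; good leaving group
NO₃⁻: pKₐ(HNO₃) ≈ -1.3 — resonance-delocalised over three oxygens
p-O₂N–C₆H₄–COO⁻: pKₐ(p-nitrobenzoic acid) ≈ 3.4 — electron-withdrawing nitro group stabilises the carboxylate
OH⁻: pKₐ(H₂O) ≈ 15.7 — strong base; essentially never leaves without prior activation

Br⁻ > NO₃⁻ > p-O₂N–C₆H₄–COO⁻ > OH⁻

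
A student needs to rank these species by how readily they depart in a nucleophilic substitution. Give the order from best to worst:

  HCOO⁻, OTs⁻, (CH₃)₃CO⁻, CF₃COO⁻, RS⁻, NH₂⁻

OTs⁻ > CF₃COO⁻ > HCOO⁻ > RS⁻ > (CH₃)₃CO⁻ > NH₂⁻

A good leaving group is a weak base: the lower the pKₐ of its conjugate acid, the more readily it departs.
OTs⁻: pKₐ(p-CH₃C₆H₄SO₃H (TsOH)) ≈ -2.8 — resonance-delocalised arenesulfonate
CF₃COO⁻: pKₐ(CF₃COOH) ≈ 0.2
HCOO⁻: pKₐ(HCOOH) ≈ 3.8
RS⁻: pKₐ(RSH (a thiol)) ≈ 10.5 — moderately basic; rarely leaves without activation
(CH₃)₃CO⁻: pKₐ(t-BuOH) ≈ 18
NH₂⁻: pKₐ(NH₃) ≈ 38 — extremely strong base; never a leaving group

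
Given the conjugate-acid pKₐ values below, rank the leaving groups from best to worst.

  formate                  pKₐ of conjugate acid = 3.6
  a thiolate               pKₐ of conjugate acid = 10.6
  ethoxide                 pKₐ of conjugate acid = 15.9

formate > a thiolate > ethoxide

Lower conjugate-acid pKₐ ⇒ weaker base ⇒ better leaving group.
Sorting by the given values: formate (3.6), a thiolate (10.6), ethoxide (15.9).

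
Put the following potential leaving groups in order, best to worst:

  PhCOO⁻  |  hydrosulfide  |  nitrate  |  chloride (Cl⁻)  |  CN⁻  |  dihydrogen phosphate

A good leaving group is a weak base: the lower the pKₐ of its conjugate acid, the more readily it departs.
chloride (Cl⁻): pKₐ(HCl) ≈ -7
nitrate: pKₐ(HNO₃) ≈ -1.3
dihydrogen phosphate: pKₐ(H₃PO₄) ≈ 2.1
PhCOO⁻: pKₐ(C₆H₅COOH) ≈ 4.2
hydrosulfide: pKₐ(H₂S) ≈ 7
CN⁻: pKₐ(HCN) ≈ 9.2

chloride (Cl⁻) > nitrate > dihydrogen phosphate > PhCOO⁻ > hydrosulfide > CN⁻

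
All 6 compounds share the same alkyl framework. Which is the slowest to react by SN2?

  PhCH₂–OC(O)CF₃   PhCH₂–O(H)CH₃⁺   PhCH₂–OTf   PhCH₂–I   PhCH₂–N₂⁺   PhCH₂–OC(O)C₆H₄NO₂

PhCH₂–OC(O)C₆H₄NO₂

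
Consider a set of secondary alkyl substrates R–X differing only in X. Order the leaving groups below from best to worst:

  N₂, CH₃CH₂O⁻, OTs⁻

The more stable X⁻ (or X) is on its own — i.e. the weaker a base it is — the better a leaving group it makes.
N₂: no meaningful conjugate acid; N₂ departs as an exceptionally stable neutral molecule
OTs⁻: pKₐ(p-CH₃C₆H₄SO₃H (TsOH)) ≈ -2.8
CH₃CH₂O⁻: pKₐ(CH₃CH₂OH) ≈ 16 — strong base; alkoxides do not leave unassisted

N₂ > OTs⁻ > CH₃CH₂O⁻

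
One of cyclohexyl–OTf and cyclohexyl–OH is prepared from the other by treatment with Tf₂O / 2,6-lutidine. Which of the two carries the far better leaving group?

cyclohexyl–OTf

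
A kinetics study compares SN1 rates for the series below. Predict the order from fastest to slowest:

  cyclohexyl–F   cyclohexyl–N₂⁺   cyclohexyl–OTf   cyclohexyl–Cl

cyclohexyl–N₂⁺ > cyclohexyl–OTf > cyclohexyl–Cl > cyclohexyl–F

Identical carbon frameworks mean the comparison reduces to leaving-group quality.
A good leaving group is a weak base: the lower the pKₐ of its conjugate acid, the more readily it departs.
cyclohexyl–N₂⁺ loses N₂: no meaningful conjugate acid; N₂ departs as an exceptionally stable neutral molecule
cyclohexyl–OTf loses OTf⁻: pKₐ(CF₃SO₃H (triflic acid)) ≈ -14
cyclohexyl–Cl loses Cl⁻: pKₐ(HCl) ≈ -7
cyclohexyl–F loses F⁻: pKₐ(HF) ≈ 3.2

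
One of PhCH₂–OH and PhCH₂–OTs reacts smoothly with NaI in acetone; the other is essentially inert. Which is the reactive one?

From PhCH₂–OH the departing group would be OH⁻ (pKₐ(H₂O) ≈ 15.7). Strong base; essentially never leaves without prior activation.
From PhCH₂–OTs the leaving group is OTs⁻ (pKₐ(p-CH₃C₆H₄SO₃H (TsOH)) ≈ -2.8). Resonance-delocalised arenesulfonate.
(In practice PhCH₂–OTs is made from PhCH₂–OH by treatment with TsCl / pyridine, converting the hydroxyl into a tosylate.)

PhCH₂–OTs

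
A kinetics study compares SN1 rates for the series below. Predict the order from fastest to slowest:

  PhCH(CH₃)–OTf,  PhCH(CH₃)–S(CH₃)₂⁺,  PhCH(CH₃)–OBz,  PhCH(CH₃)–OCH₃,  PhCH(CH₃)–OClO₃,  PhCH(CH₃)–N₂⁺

PhCH(CH₃)–N₂⁺ > PhCH(CH₃)–OTf > PhCH(CH₃)–OClO₃ > PhCH(CH₃)–S(CH₃)₂⁺ > PhCH(CH₃)–OBz > PhCH(CH₃)–OCH₃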